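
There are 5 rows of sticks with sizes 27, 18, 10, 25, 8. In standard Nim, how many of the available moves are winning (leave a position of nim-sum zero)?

Compute the nim-sum pairwise:
27 ^ 18 = 9
9 ^ 10 = 3
3 ^ 25 = 26
26 ^ 8 = 18
The overall nim-sum is X = 18. A row of size p has a winning move iff p XOR X < p (reduce it to p XOR X).
  27: 27 XOR 18 = 9 < 27 — winning move (to 9).
  18: 18 XOR 18 = 0 < 18 — winning move (to 0).
  10: 10 XOR 18 = 24 ≥ 10 — no move.
  25: 25 XOR 18 = 11 < 25 — winning move (to 11).
  8: 8 XOR 18 = 26 ≥ 8 — no move.
That gives 3 winning moves.

3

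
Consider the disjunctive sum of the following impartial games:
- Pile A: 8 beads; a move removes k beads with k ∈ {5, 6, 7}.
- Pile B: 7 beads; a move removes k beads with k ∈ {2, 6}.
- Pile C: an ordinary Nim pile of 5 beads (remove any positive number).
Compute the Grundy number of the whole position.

5

Build the Grundy sequence for pile A with g(k) = mex{g(k−s) : s ∈ {5, 6, 7}, s ≤ k}:
k:     0  1  2  3  4  5  6  7  8
g(k):  0  0  0  0  0  1  1  1  1
So g(8) = 1.
For pile B, compute g(0), g(1), … with moves {2, 6}:
g(0) = mex{} = 0
g(1) = mex{} = 0
g(2) = mex{0} = 1
g(3) = mex{0} = 1
g(4) = mex{1} = 0
g(5) = mex{1} = 0
g(6) = mex{0} = 1
g(7) = mex{0} = 1
So g(7) = 1.
Pile C is a plain Nim pile of size 5, so its Grundy value is 5.
The value of a disjunctive sum is the nim-sum of the parts.
Combined value = 1 ⊕ 1 ⊕ 5 = 5.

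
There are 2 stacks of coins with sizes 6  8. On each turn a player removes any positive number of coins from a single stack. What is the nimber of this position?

14

Nim-sum: 6 ^ 8 = 14.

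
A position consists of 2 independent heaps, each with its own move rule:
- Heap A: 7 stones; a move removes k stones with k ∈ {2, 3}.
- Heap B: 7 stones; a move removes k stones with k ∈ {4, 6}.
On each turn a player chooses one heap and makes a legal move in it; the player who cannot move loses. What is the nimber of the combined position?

0

Grundy values for heap A (subtraction set {2, 3}):
g(0) = mex{} = 0
g(1) = mex{} = 0
g(2) = mex{0} = 1
g(3) = mex{0} = 1
g(4) = mex{0,1} = 2
g(5) = mex{1} = 0
g(6) = mex{1,2} = 0
g(7) = mex{0,2} = 1
So g(7) = 1.
Build the Grundy sequence for heap B with g(k) = mex{g(k−s) : s ∈ {4, 6}, s ≤ k}:
g(0) = mex{} = 0
g(1) = mex{} = 0
g(2) = mex{} = 0
g(3) = mex{} = 0
g(4) = mex{0} = 1
g(5) = mex{0} = 1
g(6) = mex{0} = 1
g(7) = mex{0} = 1
So g(7) = 1.
The value of a disjunctive sum is the nim-sum of the parts.
Combined value = 1 ⊕ 1 = 0.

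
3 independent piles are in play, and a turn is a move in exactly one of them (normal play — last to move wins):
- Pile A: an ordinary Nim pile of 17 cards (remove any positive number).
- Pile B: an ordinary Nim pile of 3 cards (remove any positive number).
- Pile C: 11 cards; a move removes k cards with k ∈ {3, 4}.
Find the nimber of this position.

Pile A is a plain Nim pile of size 17, so its Grundy value is 17.
Pile B is a plain Nim pile of size 3, so its Grundy value is 3.
Grundy values for pile C (subtraction set {3, 4}):
g(0) = mex{} = 0
g(1) = mex{} = 0
g(2) = mex{} = 0
g(3) = mex{0} = 1
g(4) = mex{0} = 1
g(5) = mex{0} = 1
g(6) = mex{0,1} = 2
g(7) = mex{1} = 0
g(8) = mex{1} = 0
g(9) = mex{1,2} = 0
g(10) = mex{0,2} = 1
g(11) = mex{0} = 1
So g(11) = 1.
By the Sprague-Grundy theorem, the Grundy value of a sum of independent games is the XOR of the component values.
Combined value = 17 XOR 3 XOR 1 = 19.

19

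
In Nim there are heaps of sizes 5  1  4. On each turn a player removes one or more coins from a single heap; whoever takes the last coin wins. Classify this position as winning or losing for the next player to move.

Bitwise XOR of the heap sizes:
  101  (5)
  001  (1)
  100  (4)
  ---
  000  (0)
The nim-sum is 0, so this is a P-position: the player to move is in a losing position under optimal play.

Losing position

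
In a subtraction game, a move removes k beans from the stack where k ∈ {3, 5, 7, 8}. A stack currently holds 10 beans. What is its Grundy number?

Build the Grundy sequence with g(k) = mex{g(k−s) : s ∈ {3, 5, 7, 8}, s ≤ k}:
k:     0  1  2  3  4  5  6  7  8  9 10
g(k):  0  0  0  1  1  1  2  2  2  3  3
So g(10) = 3.

3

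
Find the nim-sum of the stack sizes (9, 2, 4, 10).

Compute the nim-sum pairwise:
9 XOR 2 = 11
11 XOR 4 = 15
15 XOR 10 = 5

5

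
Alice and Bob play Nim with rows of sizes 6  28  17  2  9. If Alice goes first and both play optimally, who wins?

Bob wins

Nim-sum: 6 ^ 28 ^ 17 ^ 2 ^ 9 = 0.
The nim-sum is 0, so this is a P-position: the player to move is in a losing position under optimal play; Alice is about to move from it and so loses — Bob wins.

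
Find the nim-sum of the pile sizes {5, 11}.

14

Nim-sum: 5 ^ 11 = 14.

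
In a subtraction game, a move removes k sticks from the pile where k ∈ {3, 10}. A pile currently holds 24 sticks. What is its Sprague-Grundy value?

Compute g(0), g(1), … for moves {3, 10}:
k:     0  1  2  3  4  5  6  7  8  9 10 11 12 13 14 15 16 17 18 19 20 21 22 23 24
g(k):  0  0  0  1  1  1  0  0  0  1  1  1  2  0  0  0  1  1  1  0  0  0  1  1  1
So g(24) = 1.

1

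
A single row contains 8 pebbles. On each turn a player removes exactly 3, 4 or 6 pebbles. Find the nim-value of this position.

2

Grundy values for subtraction set {3, 4, 6}:
g(0) = mex{} = 0
g(1) = mex{} = 0
g(2) = mex{} = 0
g(3) = mex{0} = 1
g(4) = mex{0} = 1
g(5) = mex{0} = 1
g(6) = mex{0,1} = 2
g(7) = mex{0,1} = 2
g(8) = mex{0,1} = 2
So g(8) = 2.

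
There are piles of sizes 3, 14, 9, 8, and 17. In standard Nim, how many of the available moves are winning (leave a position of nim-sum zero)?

Compute the nim-sum pairwise:
3 XOR 14 = 13
13 XOR 9 = 4
4 XOR 8 = 12
12 XOR 17 = 29
The overall nim-sum is X = 29. A pile of size p has a winning move iff p XOR X < p (reduce it to p XOR X).
  3: 3 XOR 29 = 30 ≥ 3 — no move.
  14: 14 XOR 29 = 19 ≥ 14 — no move.
  9: 9 XOR 29 = 20 ≥ 9 — no move.
  8: 8 XOR 29 = 21 ≥ 8 — no move.
  17: 17 XOR 29 = 12 < 17 — winning move (to 12).
That gives 1 winning move.

1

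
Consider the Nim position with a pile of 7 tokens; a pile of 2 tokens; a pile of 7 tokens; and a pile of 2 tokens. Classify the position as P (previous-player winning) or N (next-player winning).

P-position

Write each in binary and XOR column by column:
  111  (7)
  010  (2)
  111  (7)
  010  (2)
  ---
  000  (0)
The nim-sum is 0, so this is a P-position: the player to move is in a losing position under optimal play.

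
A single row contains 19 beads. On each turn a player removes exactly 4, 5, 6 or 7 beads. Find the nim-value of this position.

2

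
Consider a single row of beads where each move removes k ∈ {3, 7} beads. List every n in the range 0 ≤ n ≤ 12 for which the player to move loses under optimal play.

0, 1, 2, 6, 10, 11, 12

Compute g(0), g(1), … for moves {3, 7}:
k:     0  1  2  3  4  5  6  7  8  9 10 11 12
g(k):  0  0  0  1  1  1  0  2  2  1  0  0  0
The P-positions (g = 0) in 0..12 are 0, 1, 2, 6, 10, 11, 12.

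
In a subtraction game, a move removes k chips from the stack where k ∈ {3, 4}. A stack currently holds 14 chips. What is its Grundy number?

Grundy values for subtraction set {3, 4}:
k:     0  1  2  3  4  5  6  7  8  9 10 11 12 13 14
g(k):  0  0  0  1  1  1  2  0  0  0  1  1  1  2  0
So g(14) = 0.

0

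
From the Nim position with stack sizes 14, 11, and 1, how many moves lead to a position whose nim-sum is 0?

Compute the nim-sum pairwise:
14 XOR 11 = 5
5 XOR 1 = 4
The overall nim-sum is X = 4. A stack of size p has a winning move iff p XOR X < p (reduce it to p XOR X).
  14: 14 XOR 4 = 10 < 14 — winning move (to 10).
  11: 11 XOR 4 = 15 ≥ 11 — no move.
  1: 1 XOR 4 = 5 ≥ 1 — no move.
That gives 1 winning move.

1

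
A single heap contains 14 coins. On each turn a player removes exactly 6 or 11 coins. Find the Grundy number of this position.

Build the Grundy sequence with g(k) = mex{g(k−s) : s ∈ {6, 11}, s ≤ k}:
g(0) = mex{} = 0
g(1) = mex{} = 0
g(2) = mex{} = 0
g(3) = mex{} = 0
g(4) = mex{} = 0
g(5) = mex{} = 0
g(6) = mex{0} = 1
g(7) = mex{0} = 1
g(8) = mex{0} = 1
g(9) = mex{0} = 1
g(10) = mex{0} = 1
g(11) = mex{0} = 1
g(12) = mex{0,1} = 2
g(13) = mex{0,1} = 2
g(14) = mex{0,1} = 2
So g(14) = 2.

2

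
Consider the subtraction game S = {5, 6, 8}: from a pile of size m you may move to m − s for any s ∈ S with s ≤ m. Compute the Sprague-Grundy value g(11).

2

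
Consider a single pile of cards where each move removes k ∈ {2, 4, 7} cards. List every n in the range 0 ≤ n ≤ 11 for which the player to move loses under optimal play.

0, 1, 6, 9

Compute g(0), g(1), … for moves {2, 4, 7}:
k:     0  1  2  3  4  5  6  7  8  9 10 11
g(k):  0  0  1  1  2  2  0  3  1  0  2  1
The P-positions (g = 0) in 0..11 are 0, 1, 6, 9.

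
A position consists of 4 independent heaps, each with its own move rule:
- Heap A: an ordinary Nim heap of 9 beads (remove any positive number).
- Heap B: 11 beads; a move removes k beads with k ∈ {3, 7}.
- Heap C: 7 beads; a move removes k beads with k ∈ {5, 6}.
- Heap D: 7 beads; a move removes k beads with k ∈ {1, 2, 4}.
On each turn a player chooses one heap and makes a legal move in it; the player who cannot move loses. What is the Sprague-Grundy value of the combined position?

9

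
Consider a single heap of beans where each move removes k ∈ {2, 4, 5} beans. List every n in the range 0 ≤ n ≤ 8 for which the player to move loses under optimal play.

0, 1, 7, 8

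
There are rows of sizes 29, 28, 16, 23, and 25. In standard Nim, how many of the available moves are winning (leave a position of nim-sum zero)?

5

Write each in binary and XOR column by column:
  11101  (29)
  11100  (28)
  10000  (16)
  10111  (23)
  11001  (25)
  -----
  11111  (31)
The overall nim-sum is X = 31. A row of size p has a winning move iff p XOR X < p (reduce it to p XOR X).
  29: 29 XOR 31 = 2 < 29 — winning move (to 2).
  28: 28 XOR 31 = 3 < 28 — winning move (to 3).
  16: 16 XOR 31 = 15 < 16 — winning move (to 15).
  23: 23 XOR 31 = 8 < 23 — winning move (to 8).
  25: 25 XOR 31 = 6 < 25 — winning move (to 6).
That gives 5 winning moves.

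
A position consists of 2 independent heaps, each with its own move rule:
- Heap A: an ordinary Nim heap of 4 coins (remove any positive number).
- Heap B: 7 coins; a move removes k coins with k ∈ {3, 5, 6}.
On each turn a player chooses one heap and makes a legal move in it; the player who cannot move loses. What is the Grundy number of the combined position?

6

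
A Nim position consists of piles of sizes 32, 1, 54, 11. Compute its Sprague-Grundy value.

Compute the nim-sum pairwise:
32 ⊕ 1 = 33
33 ⊕ 54 = 23
23 ⊕ 11 = 28

28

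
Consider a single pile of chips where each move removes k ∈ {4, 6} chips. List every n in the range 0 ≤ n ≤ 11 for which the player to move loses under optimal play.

0, 1, 2, 3, 10, 11

Grundy values for subtraction set {4, 6}:
g(0) = mex{} = 0
g(1) = mex{} = 0
g(2) = mex{} = 0
g(3) = mex{} = 0
g(4) = mex{0} = 1
g(5) = mex{0} = 1
g(6) = mex{0} = 1
g(7) = mex{0} = 1
g(8) = mex{0,1} = 2
g(9) = mex{0,1} = 2
g(10) = mex{1} = 0
g(11) = mex{1} = 0
The P-positions (g = 0) in 0..11 are 0, 1, 2, 3, 10, 11.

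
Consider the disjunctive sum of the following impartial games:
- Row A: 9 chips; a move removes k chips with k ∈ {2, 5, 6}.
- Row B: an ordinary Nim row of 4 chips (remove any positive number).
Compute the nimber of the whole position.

For row A, compute g(0), g(1), … with moves {2, 5, 6}:
g(0) = mex{} = 0
g(1) = mex{} = 0
g(2) = mex{0} = 1
g(3) = mex{0} = 1
g(4) = mex{1} = 0
g(5) = mex{0,1} = 2
g(6) = mex{0} = 1
g(7) = mex{0,1,2} = 3
g(8) = mex{1} = 0
g(9) = mex{0,1,3} = 2
So g(9) = 2.
Row B is a plain Nim row of size 4, so its Grundy value is 4.
The value of a disjunctive sum is the nim-sum of the parts.
Combined value = 2 ⊕ 4 = 6.

6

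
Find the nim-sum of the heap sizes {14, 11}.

5

In binary:
  1110  (14)
  1011  (11)
  ----
  0101  (5)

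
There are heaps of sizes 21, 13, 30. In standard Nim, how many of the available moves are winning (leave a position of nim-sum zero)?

Nim-sum: 21 ^ 13 ^ 30 = 6.
The overall nim-sum is X = 6. A heap of size p has a winning move iff p XOR X < p (reduce it to p XOR X).
  21: 21 XOR 6 = 19 < 21 — winning move (to 19).
  13: 13 XOR 6 = 11 < 13 — winning move (to 11).
  30: 30 XOR 6 = 24 < 30 — winning move (to 24).
That gives 3 winning moves.

3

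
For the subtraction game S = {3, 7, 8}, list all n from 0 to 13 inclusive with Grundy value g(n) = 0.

Grundy values for subtraction set {3, 7, 8}:
k:     0  1  2  3  4  5  6  7  8  9 10 11 12 13
g(k):  0  0  0  1  1  1  0  2  2  1  3  0  0  2
The P-positions (g = 0) in 0..13 are 0, 1, 2, 6, 11, 12.

0, 1, 2, 6, 11, 12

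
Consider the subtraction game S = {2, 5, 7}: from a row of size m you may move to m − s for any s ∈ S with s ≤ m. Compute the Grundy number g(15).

Compute g(0), g(1), … for moves {2, 5, 7}:
k:     0  1  2  3  4  5  6  7  8  9 10 11 12 13 14 15
g(k):  0  0  1  1  0  2  1  3  2  2  0  3  1  0  0  1
So g(15) = 1.

1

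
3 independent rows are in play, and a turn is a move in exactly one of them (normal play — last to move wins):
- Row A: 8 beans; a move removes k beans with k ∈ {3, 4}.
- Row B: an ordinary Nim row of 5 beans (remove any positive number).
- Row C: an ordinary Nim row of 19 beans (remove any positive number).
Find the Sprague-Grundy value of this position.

Build the Grundy sequence for row A with g(k) = mex{g(k−s) : s ∈ {3, 4}, s ≤ k}:
k:     0  1  2  3  4  5  6  7  8
g(k):  0  0  0  1  1  1  2  0  0
So g(8) = 0.
Row B is a plain Nim row of size 5, so its Grundy value is 5.
Row C is a plain Nim row of size 19, so its Grundy value is 19.
By the Sprague-Grundy theorem, the Grundy value of a sum of independent games is the XOR of the component values.
Combined value = 0 ⊕ 5 ⊕ 19 = 22.

22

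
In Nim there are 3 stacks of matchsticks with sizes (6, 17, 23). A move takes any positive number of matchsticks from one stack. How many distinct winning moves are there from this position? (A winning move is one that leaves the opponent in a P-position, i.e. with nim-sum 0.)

0

Compute the nim-sum pairwise:
6 ⊕ 17 = 23
23 ⊕ 23 = 0
The nim-sum is already 0, so every move leaves a nonzero nim-sum — there are no winning moves.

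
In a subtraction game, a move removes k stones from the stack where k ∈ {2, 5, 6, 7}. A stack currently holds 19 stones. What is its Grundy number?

3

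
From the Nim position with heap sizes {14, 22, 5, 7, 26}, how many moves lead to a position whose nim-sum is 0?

Nim-sum: 14 ⊕ 22 ⊕ 5 ⊕ 7 ⊕ 26 = 0.
The nim-sum is already 0, so every move leaves a nonzero nim-sum — there are no winning moves.

0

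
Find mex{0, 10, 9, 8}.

1

0 is in the set but 1 is not, so the mex is 1.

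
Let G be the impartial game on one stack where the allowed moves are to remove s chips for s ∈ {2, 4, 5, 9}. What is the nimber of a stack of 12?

2

Build the Grundy sequence with g(k) = mex{g(k−s) : s ∈ {2, 4, 5, 9}, s ≤ k}:
g(0) = mex{} = 0
g(1) = mex{} = 0
g(2) = mex{0} = 1
g(3) = mex{0} = 1
g(4) = mex{0,1} = 2
g(5) = mex{0,1} = 2
g(6) = mex{0,1,2} = 3
g(7) = mex{1,2} = 0
g(8) = mex{1,2,3} = 0
g(9) = mex{0,2} = 1
g(10) = mex{0,2,3} = 1
g(11) = mex{0,1,3} = 2
g(12) = mex{0,1} = 2
So g(12) = 2.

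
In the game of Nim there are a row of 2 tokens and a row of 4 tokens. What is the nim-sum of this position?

In binary:
  010  (2)
  100  (4)
  ---
  110  (6)

6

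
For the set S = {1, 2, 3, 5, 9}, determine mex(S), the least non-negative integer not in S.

0

0 is not in the set, so the mex is 0.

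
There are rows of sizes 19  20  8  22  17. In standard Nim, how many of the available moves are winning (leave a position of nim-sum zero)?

Nim-sum: 19 ^ 20 ^ 8 ^ 22 ^ 17 = 8.
The overall nim-sum is X = 8. A row of size p has a winning move iff p XOR X < p (reduce it to p XOR X).
  19: 19 XOR 8 = 27 ≥ 19 — no move.
  20: 20 XOR 8 = 28 ≥ 20 — no move.
  8: 8 XOR 8 = 0 < 8 — winning move (to 0).
  22: 22 XOR 8 = 30 ≥ 22 — no move.
  17: 17 XOR 8 = 25 ≥ 17 — no move.
That gives 1 winning move.

1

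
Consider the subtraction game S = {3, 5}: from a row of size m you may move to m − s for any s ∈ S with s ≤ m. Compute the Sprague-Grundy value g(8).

Compute g(0), g(1), … for moves {3, 5}:
k:     0  1  2  3  4  5  6  7  8
g(k):  0  0  0  1  1  1  2  2  0
So g(8) = 0.

0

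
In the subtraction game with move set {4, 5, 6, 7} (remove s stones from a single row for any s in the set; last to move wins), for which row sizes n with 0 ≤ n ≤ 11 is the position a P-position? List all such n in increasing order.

0, 1, 2, 3, 11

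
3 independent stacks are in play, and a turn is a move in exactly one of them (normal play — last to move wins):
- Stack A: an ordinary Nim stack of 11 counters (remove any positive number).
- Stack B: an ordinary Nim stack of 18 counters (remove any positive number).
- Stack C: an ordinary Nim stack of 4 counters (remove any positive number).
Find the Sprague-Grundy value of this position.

29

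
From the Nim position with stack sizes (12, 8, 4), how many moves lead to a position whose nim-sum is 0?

0

Compute the nim-sum pairwise:
12 ^ 8 = 4
4 ^ 4 = 0
The nim-sum is already 0, so every move leaves a nonzero nim-sum — there are no winning moves.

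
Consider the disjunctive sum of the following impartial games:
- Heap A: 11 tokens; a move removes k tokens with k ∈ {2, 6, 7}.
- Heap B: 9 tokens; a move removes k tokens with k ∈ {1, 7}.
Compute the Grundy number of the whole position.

For heap A, compute g(0), g(1), … with moves {2, 6, 7}:
g(0) = mex{} = 0
g(1) = mex{} = 0
g(2) = mex{0} = 1
g(3) = mex{0} = 1
g(4) = mex{1} = 0
g(5) = mex{1} = 0
g(6) = mex{0} = 1
g(7) = mex{0} = 1
g(8) = mex{0,1} = 2
g(9) = mex{1} = 0
g(10) = mex{0,1,2} = 3
g(11) = mex{0} = 1
So g(11) = 1.
Build the Grundy sequence for heap B with g(k) = mex{g(k−s) : s ∈ {1, 7}, s ≤ k}:
k:     0  1  2  3  4  5  6  7  8  9
g(k):  0  1  0  1  0  1  0  1  0  1
So g(9) = 1.
By the Sprague-Grundy theorem, the Grundy value of a sum of independent games is the XOR of the component values.
Combined value = 1 ⊕ 1 = 0.

0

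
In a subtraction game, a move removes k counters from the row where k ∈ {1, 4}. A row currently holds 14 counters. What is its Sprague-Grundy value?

Build the Grundy sequence with g(k) = mex{g(k−s) : s ∈ {1, 4}, s ≤ k}:
k:     0  1  2  3  4  5  6  7  8  9 10 11 12 13 14
g(k):  0  1  0  1  2  0  1  0  1  2  0  1  0  1  2
So g(14) = 2.

2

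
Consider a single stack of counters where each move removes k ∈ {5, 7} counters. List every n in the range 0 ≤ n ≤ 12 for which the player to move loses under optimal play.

Compute g(0), g(1), … for moves {5, 7}:
k:     0  1  2  3  4  5  6  7  8  9 10 11 12
g(k):  0  0  0  0  0  1  1  1  1  1  2  2  0
The P-positions (g = 0) in 0..12 are 0, 1, 2, 3, 4, 12.

0, 1, 2, 3, 4, 12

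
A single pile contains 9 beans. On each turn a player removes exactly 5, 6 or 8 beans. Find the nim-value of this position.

Build the Grundy sequence with g(k) = mex{g(k−s) : s ∈ {5, 6, 8}, s ≤ k}:
k:     0  1  2  3  4  5  6  7  8  9
g(k):  0  0  0  0  0  1  1  1  1  1
So g(9) = 1.

1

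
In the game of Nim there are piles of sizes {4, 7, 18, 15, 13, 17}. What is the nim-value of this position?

2

Write each in binary and XOR column by column:
  00100  (4)
  00111  (7)
  10010  (18)
  01111  (15)
  01101  (13)
  10001  (17)
  -----
  00010  (2)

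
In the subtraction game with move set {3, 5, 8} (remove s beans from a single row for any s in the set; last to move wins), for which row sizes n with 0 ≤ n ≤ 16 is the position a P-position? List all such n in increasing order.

0, 1, 2, 11, 12, 13

Compute g(0), g(1), … for moves {3, 5, 8}:
k:     0  1  2  3  4  5  6  7  8  9 10 11 12 13 14 15 16
g(k):  0  0  0  1  1  1  2  2  2  3  3  0  0  0  1  1  1
The P-positions (g = 0) in 0..16 are 0, 1, 2, 11, 12, 13.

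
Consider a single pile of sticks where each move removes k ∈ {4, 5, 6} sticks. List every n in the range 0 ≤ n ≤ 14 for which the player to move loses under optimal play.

Build the Grundy sequence with g(k) = mex{g(k−s) : s ∈ {4, 5, 6}, s ≤ k}:
g(0) = mex{} = 0
g(1) = mex{} = 0
g(2) = mex{} = 0
g(3) = mex{} = 0
g(4) = mex{0} = 1
g(5) = mex{0} = 1
g(6) = mex{0} = 1
g(7) = mex{0} = 1
g(8) = mex{0,1} = 2
g(9) = mex{0,1} = 2
g(10) = mex{1} = 0
g(11) = mex{1} = 0
g(12) = mex{1,2} = 0
g(13) = mex{1,2} = 0
g(14) = mex{0,2} = 1
The P-positions (g = 0) in 0..14 are 0, 1, 2, 3, 10, 11, 12, 13.

0, 1, 2, 3, 10, 11, 12, 13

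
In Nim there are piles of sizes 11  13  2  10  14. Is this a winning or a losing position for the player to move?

Compute the nim-sum pairwise:
11 ^ 13 = 6
6 ^ 2 = 4
4 ^ 10 = 14
14 ^ 14 = 0
The nim-sum is 0, so this is a P-position: the player to move is in a losing position under optimal play.

Losing position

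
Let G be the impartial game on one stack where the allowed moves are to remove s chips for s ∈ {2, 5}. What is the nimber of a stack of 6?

Compute g(0), g(1), … for moves {2, 5}:
k:     0  1  2  3  4  5  6
g(k):  0  0  1  1  0  2  1
So g(6) = 1.

1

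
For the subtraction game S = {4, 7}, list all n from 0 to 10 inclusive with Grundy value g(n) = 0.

0, 1, 2, 3

Build the Grundy sequence with g(k) = mex{g(k−s) : s ∈ {4, 7}, s ≤ k}:
k:     0  1  2  3  4  5  6  7  8  9 10
g(k):  0  0  0  0  1  1  1  1  2  2  2
The P-positions (g = 0) in 0..10 are 0, 1, 2, 3.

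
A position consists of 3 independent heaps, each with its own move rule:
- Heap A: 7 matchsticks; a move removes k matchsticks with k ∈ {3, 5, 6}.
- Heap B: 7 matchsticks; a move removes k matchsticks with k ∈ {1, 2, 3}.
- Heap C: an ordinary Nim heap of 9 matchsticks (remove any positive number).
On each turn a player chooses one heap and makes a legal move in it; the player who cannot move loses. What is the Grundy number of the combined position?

8

For heap A, compute g(0), g(1), … with moves {3, 5, 6}:
g(0) = mex{} = 0
g(1) = mex{} = 0
g(2) = mex{} = 0
g(3) = mex{0} = 1
g(4) = mex{0} = 1
g(5) = mex{0} = 1
g(6) = mex{0,1} = 2
g(7) = mex{0,1} = 2
So g(7) = 2.
For heap B, compute g(0), g(1), … with moves {1, 2, 3}:
g(0) = mex{} = 0
g(1) = mex{0} = 1
g(2) = mex{0,1} = 2
g(3) = mex{0,1,2} = 3
g(4) = mex{1,2,3} = 0
g(5) = mex{0,2,3} = 1
g(6) = mex{0,1,3} = 2
g(7) = mex{0,1,2} = 3
So g(7) = 3.
Heap C is a plain Nim heap of size 9, so its Grundy value is 9.
The value of a disjunctive sum is the nim-sum of the parts.
Combined value = 2 XOR 3 XOR 9 = 8.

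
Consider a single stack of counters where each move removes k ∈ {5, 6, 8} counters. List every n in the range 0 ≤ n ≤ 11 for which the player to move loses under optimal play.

Grundy values for subtraction set {5, 6, 8}:
g(0) = mex{} = 0
g(1) = mex{} = 0
g(2) = mex{} = 0
g(3) = mex{} = 0
g(4) = mex{} = 0
g(5) = mex{0} = 1
g(6) = mex{0} = 1
g(7) = mex{0} = 1
g(8) = mex{0} = 1
g(9) = mex{0} = 1
g(10) = mex{0,1} = 2
g(11) = mex{0,1} = 2
The P-positions (g = 0) in 0..11 are 0, 1, 2, 3, 4.

0, 1, 2, 3, 4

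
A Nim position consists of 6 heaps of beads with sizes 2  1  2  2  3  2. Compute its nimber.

Compute the nim-sum pairwise:
2 ^ 1 = 3
3 ^ 2 = 1
1 ^ 2 = 3
3 ^ 3 = 0
0 ^ 2 = 2

2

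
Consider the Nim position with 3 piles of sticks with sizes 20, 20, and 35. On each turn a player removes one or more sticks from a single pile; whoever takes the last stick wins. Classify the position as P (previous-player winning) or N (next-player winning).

Compute the nim-sum pairwise:
20 XOR 20 = 0
0 XOR 35 = 35
The nim-sum is 35 ≠ 0, so this is an N-position: the player to move can win.

N-position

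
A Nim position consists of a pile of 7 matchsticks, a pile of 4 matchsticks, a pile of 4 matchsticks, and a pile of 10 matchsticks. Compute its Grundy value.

13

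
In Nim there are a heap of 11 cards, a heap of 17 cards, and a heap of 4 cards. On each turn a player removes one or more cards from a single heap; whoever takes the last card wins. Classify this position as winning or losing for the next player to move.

Nim-sum: 11 ⊕ 17 ⊕ 4 = 30.
The nim-sum is 30 ≠ 0, so this is an N-position: the player to move can win.

Winning position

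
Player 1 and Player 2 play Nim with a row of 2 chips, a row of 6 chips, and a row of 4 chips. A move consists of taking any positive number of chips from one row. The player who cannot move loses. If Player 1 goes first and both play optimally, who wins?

Player 2 wins

Compute the nim-sum pairwise:
2 ⊕ 6 = 4
4 ⊕ 4 = 0
The nim-sum is 0, so this is a P-position: the player to move is in a losing position under optimal play; Player 1 is about to move from it and so loses — Player 2 wins.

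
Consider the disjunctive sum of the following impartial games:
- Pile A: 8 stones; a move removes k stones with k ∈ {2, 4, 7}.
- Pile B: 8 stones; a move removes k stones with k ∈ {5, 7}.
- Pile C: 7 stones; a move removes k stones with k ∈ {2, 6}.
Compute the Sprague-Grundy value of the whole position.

Grundy values for pile A (subtraction set {2, 4, 7}):
k:     0  1  2  3  4  5  6  7  8
g(k):  0  0  1  1  2  2  0  3  1
So g(8) = 1.
For pile B, compute g(0), g(1), … with moves {5, 7}:
k:     0  1  2  3  4  5  6  7  8
g(k):  0  0  0  0  0  1  1  1  1
So g(8) = 1.
For pile C, compute g(0), g(1), … with moves {2, 6}:
k:     0  1  2  3  4  5  6  7
g(k):  0  0  1  1  0  0  1  1
So g(7) = 1.
By the Sprague-Grundy theorem, the Grundy value of a sum of independent games is the XOR of the component values.
Combined value = 1 XOR 1 XOR 1 = 1.

1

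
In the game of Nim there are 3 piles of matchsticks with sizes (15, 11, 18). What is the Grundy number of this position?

22

In binary:
  01111  (15)
  01011  (11)
  10010  (18)
  -----
  10110  (22)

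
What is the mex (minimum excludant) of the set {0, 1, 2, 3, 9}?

The values 0, 1, 2, 3 are all present; 4 is the first non-negative integer missing from the set.

4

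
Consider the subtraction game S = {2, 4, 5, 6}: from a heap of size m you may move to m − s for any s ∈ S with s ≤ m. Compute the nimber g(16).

Compute g(0), g(1), … for moves {2, 4, 5, 6}:
k:     0  1  2  3  4  5  6  7  8  9 10 11 12 13 14 15 16
g(k):  0  0  1  1  2  2  3  3  0  0  1  1  2  2  3  3  0
So g(16) = 0.

0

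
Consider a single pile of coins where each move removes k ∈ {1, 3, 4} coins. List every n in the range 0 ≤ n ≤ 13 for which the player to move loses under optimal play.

0, 2, 7, 9

Build the Grundy sequence with g(k) = mex{g(k−s) : s ∈ {1, 3, 4}, s ≤ k}:
k:     0  1  2  3  4  5  6  7  8  9 10 11 12 13
g(k):  0  1  0  1  2  3  2  0  1  0  1  2  3  2
The P-positions (g = 0) in 0..13 are 0, 2, 7, 9.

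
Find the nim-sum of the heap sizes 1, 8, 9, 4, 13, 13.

Compute the nim-sum pairwise:
1 ^ 8 = 9
9 ^ 9 = 0
0 ^ 4 = 4
4 ^ 13 = 9
9 ^ 13 = 4

4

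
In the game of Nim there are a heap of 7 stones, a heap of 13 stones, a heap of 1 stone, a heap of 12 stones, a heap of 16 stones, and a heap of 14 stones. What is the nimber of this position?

25

Bitwise XOR of the heap sizes:
  00111  (7)
  01101  (13)
  00001  (1)
  01100  (12)
  10000  (16)
  01110  (14)
  -----
  11001  (25)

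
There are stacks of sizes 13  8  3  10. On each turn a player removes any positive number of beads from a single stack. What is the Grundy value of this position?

Bitwise XOR of the heap sizes:
  1101  (13)
  1000  (8)
  0011  (3)
  1010  (10)
  ----
  1100  (12)

12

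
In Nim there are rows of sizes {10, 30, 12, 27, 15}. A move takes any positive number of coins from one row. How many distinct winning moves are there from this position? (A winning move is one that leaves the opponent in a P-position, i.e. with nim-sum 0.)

Nim-sum: 10 ^ 30 ^ 12 ^ 27 ^ 15 = 12.
The overall nim-sum is X = 12. A row of size p has a winning move iff p XOR X < p (reduce it to p XOR X).
  10: 10 XOR 12 = 6 < 10 — winning move (to 6).
  30: 30 XOR 12 = 18 < 30 — winning move (to 18).
  12: 12 XOR 12 = 0 < 12 — winning move (to 0).
  27: 27 XOR 12 = 23 < 27 — winning move (to 23).
  15: 15 XOR 12 = 3 < 15 — winning move (to 3).
That gives 5 winning moves.

5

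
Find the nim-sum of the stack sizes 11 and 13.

6

In binary:
  1011  (11)
  1101  (13)
  ----
  0110  (6)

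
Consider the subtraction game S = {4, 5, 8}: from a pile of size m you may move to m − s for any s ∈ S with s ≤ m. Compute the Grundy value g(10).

Grundy values for subtraction set {4, 5, 8}:
k:     0  1  2  3  4  5  6  7  8  9 10
g(k):  0  0  0  0  1  1  1  1  2  2  2
So g(10) = 2.

2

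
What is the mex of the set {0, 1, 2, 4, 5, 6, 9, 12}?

3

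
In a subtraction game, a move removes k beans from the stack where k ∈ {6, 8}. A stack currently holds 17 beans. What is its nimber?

Grundy values for subtraction set {6, 8}:
k:     0  1  2  3  4  5  6  7  8  9 10 11 12 13 14 15 16 17
g(k):  0  0  0  0  0  0  1  1  1  1  1  1  2  2  0  0  0  0
So g(17) = 0.

0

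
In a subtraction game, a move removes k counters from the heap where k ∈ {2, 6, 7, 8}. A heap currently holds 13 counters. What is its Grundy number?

2

Grundy values for subtraction set {2, 6, 7, 8}:
g(0) = mex{} = 0
g(1) = mex{} = 0
g(2) = mex{0} = 1
g(3) = mex{0} = 1
g(4) = mex{1} = 0
g(5) = mex{1} = 0
g(6) = mex{0} = 1
g(7) = mex{0} = 1
g(8) = mex{0,1} = 2
g(9) = mex{0,1} = 2
g(10) = mex{0,1,2} = 3
g(11) = mex{0,1,2} = 3
g(12) = mex{0,1,3} = 2
g(13) = mex{0,1,3} = 2
So g(13) = 2.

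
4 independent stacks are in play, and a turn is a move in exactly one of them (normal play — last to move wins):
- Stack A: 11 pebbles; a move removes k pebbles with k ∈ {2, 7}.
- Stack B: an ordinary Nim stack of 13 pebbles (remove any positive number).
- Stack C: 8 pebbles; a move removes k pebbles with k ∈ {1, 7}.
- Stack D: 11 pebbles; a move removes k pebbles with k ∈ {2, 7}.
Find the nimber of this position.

Grundy values for stack A (subtraction set {2, 7}):
g(0) = mex{} = 0
g(1) = mex{} = 0
g(2) = mex{0} = 1
g(3) = mex{0} = 1
g(4) = mex{1} = 0
g(5) = mex{1} = 0
g(6) = mex{0} = 1
g(7) = mex{0} = 1
g(8) = mex{0,1} = 2
g(9) = mex{1} = 0
g(10) = mex{1,2} = 0
g(11) = mex{0} = 1
So g(11) = 1.
Stack B is a plain Nim stack of size 13, so its Grundy value is 13.
Build the Grundy sequence for stack C with g(k) = mex{g(k−s) : s ∈ {1, 7}, s ≤ k}:
k:     0  1  2  3  4  5  6  7  8
g(k):  0  1  0  1  0  1  0  1  0
So g(8) = 0.
Grundy values for stack D (subtraction set {2, 7}):
k:     0  1  2  3  4  5  6  7  8  9 10 11
g(k):  0  0  1  1  0  0  1  1  2  0  0  1
So g(11) = 1.
By the Sprague-Grundy theorem, the Grundy value of a sum of independent games is the XOR of the component values.
Combined value = 1 ⊕ 13 ⊕ 0 ⊕ 1 = 13.

13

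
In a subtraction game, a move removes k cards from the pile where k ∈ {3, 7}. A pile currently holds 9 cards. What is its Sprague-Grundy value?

1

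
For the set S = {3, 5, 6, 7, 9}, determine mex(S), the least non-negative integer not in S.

0 is not in the set, so the mex is 0.

0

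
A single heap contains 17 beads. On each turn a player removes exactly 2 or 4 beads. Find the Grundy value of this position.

Grundy values for subtraction set {2, 4}:
k:     0  1  2  3  4  5  6  7  8  9 10 11 12 13 14 15 16 17
g(k):  0  0  1  1  2  2  0  0  1  1  2  2  0  0  1  1  2  2
So g(17) = 2.

2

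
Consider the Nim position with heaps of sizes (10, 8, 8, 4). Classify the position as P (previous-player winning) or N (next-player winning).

N-position

Nim-sum: 10 ⊕ 8 ⊕ 8 ⊕ 4 = 14.
The nim-sum is 14 ≠ 0, so this is an N-position: the player to move can win.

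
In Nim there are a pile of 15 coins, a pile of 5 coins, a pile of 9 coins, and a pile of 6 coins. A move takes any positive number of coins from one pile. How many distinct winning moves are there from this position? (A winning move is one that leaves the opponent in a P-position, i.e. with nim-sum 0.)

Compute the nim-sum pairwise:
15 ^ 5 = 10
10 ^ 9 = 3
3 ^ 6 = 5
The overall nim-sum is X = 5. A pile of size p has a winning move iff p XOR X < p (reduce it to p XOR X).
  15: 15 XOR 5 = 10 < 15 — winning move (to 10).
  5: 5 XOR 5 = 0 < 5 — winning move (to 0).
  9: 9 XOR 5 = 12 ≥ 9 — no move.
  6: 6 XOR 5 = 3 < 6 — winning move (to 3).
That gives 3 winning moves.

3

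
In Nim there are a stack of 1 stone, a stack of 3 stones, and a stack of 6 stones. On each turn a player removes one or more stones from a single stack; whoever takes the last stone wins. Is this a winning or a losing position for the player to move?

Winning position

Nim-sum: 1 XOR 3 XOR 6 = 4.
The nim-sum is 4 ≠ 0, so this is an N-position: the player to move can win.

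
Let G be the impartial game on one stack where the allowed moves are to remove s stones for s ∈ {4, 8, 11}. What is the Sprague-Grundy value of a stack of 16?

Compute g(0), g(1), … for moves {4, 8, 11}:
k:     0  1  2  3  4  5  6  7  8  9 10 11 12 13 14 15 16
g(k):  0  0  0  0  1  1  1  1  2  2  2  2  3  3  3  0  0
So g(16) = 0.

0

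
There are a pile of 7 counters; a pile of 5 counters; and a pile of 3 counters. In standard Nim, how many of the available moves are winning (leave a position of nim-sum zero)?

Compute the nim-sum pairwise:
7 XOR 5 = 2
2 XOR 3 = 1
The overall nim-sum is X = 1. A pile of size p has a winning move iff p XOR X < p (reduce it to p XOR X).
  7: 7 XOR 1 = 6 < 7 — winning move (to 6).
  5: 5 XOR 1 = 4 < 5 — winning move (to 4).
  3: 3 XOR 1 = 2 < 3 — winning move (to 2).
That gives 3 winning moves.

3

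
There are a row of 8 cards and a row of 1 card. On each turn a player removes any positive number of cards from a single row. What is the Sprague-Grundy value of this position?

Compute the nim-sum pairwise:
8 ⊕ 1 = 9

9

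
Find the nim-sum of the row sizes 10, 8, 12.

14

Write each in binary and XOR column by column:
  1010  (10)
  1000  (8)
  1100  (12)
  ----
  1110  (14)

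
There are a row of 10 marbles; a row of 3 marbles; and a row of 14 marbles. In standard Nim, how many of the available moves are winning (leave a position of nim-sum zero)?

1

Compute the nim-sum pairwise:
10 ^ 3 = 9
9 ^ 14 = 7
The overall nim-sum is X = 7. A row of size p has a winning move iff p XOR X < p (reduce it to p XOR X).
  10: 10 XOR 7 = 13 ≥ 10 — no move.
  3: 3 XOR 7 = 4 ≥ 3 — no move.
  14: 14 XOR 7 = 9 < 14 — winning move (to 9).
That gives 1 winning move.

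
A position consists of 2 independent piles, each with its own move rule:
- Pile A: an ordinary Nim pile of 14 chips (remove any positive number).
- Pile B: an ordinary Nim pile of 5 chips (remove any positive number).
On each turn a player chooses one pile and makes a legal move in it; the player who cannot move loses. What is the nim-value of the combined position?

11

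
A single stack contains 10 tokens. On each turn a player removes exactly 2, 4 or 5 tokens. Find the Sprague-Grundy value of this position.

1

Compute g(0), g(1), … for moves {2, 4, 5}:
k:     0  1  2  3  4  5  6  7  8  9 10
g(k):  0  0  1  1  2  2  3  0  0  1  1
So g(10) = 1.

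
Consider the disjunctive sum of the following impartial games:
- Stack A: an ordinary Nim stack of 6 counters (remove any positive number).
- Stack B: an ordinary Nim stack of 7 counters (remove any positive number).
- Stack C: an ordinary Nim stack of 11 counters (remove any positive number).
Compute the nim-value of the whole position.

10

Stack A is a plain Nim stack of size 6, so its Grundy value is 6.
Stack B is a plain Nim stack of size 7, so its Grundy value is 7.
Stack C is a plain Nim stack of size 11, so its Grundy value is 11.
The value of a disjunctive sum is the nim-sum of the parts.
Combined value = 6 ⊕ 7 ⊕ 11 = 10.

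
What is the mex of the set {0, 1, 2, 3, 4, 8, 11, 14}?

5

The values 0, 1, 2, 3, 4 are all present; 5 is the first non-negative integer missing from the set.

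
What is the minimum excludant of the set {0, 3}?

0 is in the set but 1 is not, so the mex is 1.

1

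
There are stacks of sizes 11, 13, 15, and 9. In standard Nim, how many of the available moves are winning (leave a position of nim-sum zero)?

0

Nim-sum: 11 ^ 13 ^ 15 ^ 9 = 0.
The nim-sum is already 0, so every move leaves a nonzero nim-sum — there are no winning moves.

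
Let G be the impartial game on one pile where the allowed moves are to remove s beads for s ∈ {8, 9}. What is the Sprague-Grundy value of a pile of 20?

0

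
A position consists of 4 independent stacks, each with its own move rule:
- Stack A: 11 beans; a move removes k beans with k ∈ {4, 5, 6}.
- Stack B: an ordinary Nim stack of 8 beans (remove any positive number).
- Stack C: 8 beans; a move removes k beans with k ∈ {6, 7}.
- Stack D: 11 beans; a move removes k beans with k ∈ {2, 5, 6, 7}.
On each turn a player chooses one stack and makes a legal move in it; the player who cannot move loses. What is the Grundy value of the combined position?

For stack A, compute g(0), g(1), … with moves {4, 5, 6}:
k:     0  1  2  3  4  5  6  7  8  9 10 11
g(k):  0  0  0  0  1  1  1  1  2  2  0  0
So g(11) = 0.
Stack B is a plain Nim stack of size 8, so its Grundy value is 8.
For stack C, compute g(0), g(1), … with moves {6, 7}:
g(0) = mex{} = 0
g(1) = mex{} = 0
g(2) = mex{} = 0
g(3) = mex{} = 0
g(4) = mex{} = 0
g(5) = mex{} = 0
g(6) = mex{0} = 1
g(7) = mex{0} = 1
g(8) = mex{0} = 1
So g(8) = 1.
For stack D, compute g(0), g(1), … with moves {2, 5, 6, 7}:
g(0) = mex{} = 0
g(1) = mex{} = 0
g(2) = mex{0} = 1
g(3) = mex{0} = 1
g(4) = mex{1} = 0
g(5) = mex{0,1} = 2
g(6) = mex{0} = 1
g(7) = mex{0,1,2} = 3
g(8) = mex{0,1} = 2
g(9) = mex{0,1,3} = 2
g(10) = mex{0,1,2} = 3
g(11) = mex{0,1,2} = 3
So g(11) = 3.
By the Sprague-Grundy theorem, the Grundy value of a sum of independent games is the XOR of the component values.
Combined value = 0 ⊕ 8 ⊕ 1 ⊕ 3 = 10.

10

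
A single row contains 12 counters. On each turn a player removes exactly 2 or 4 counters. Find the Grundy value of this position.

0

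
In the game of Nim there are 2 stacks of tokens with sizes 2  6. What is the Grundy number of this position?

4

Compute the nim-sum pairwise:
2 ^ 6 = 4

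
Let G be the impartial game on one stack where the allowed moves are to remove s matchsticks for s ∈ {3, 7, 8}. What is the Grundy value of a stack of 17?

Compute g(0), g(1), … for moves {3, 7, 8}:
k:     0  1  2  3  4  5  6  7  8  9 10 11 12 13 14 15 16 17
g(k):  0  0  0  1  1  1  0  2  2  1  3  0  0  2  1  1  0  0
So g(17) = 0.

0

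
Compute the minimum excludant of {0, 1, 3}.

The values 0, 1 are all present; 2 is the first non-negative integer missing from the set.

2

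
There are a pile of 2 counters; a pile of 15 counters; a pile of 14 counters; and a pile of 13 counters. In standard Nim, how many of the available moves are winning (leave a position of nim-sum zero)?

Nim-sum: 2 XOR 15 XOR 14 XOR 13 = 14.
The overall nim-sum is X = 14. A pile of size p has a winning move iff p XOR X < p (reduce it to p XOR X).
  2: 2 XOR 14 = 12 ≥ 2 — no move.
  15: 15 XOR 14 = 1 < 15 — winning move (to 1).
  14: 14 XOR 14 = 0 < 14 — winning move (to 0).
  13: 13 XOR 14 = 3 < 13 — winning move (to 3).
That gives 3 winning moves.

3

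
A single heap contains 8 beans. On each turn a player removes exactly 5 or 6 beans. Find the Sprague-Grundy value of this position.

1

Build the Grundy sequence with g(k) = mex{g(k−s) : s ∈ {5, 6}, s ≤ k}:
g(0) = mex{} = 0
g(1) = mex{} = 0
g(2) = mex{} = 0
g(3) = mex{} = 0
g(4) = mex{} = 0
g(5) = mex{0} = 1
g(6) = mex{0} = 1
g(7) = mex{0} = 1
g(8) = mex{0} = 1
So g(8) = 1.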